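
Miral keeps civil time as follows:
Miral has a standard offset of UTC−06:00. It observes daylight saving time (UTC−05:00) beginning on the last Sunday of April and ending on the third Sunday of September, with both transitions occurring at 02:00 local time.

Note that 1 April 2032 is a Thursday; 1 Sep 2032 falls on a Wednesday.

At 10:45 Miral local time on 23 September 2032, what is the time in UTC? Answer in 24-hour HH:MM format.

1 April 2032 is a Thursday, so Sundays fall on 4, 11, 18, 25; the last is April 25.
1 September 2032 is a Wednesday, so the first Sunday is September 5 and the third is September 19.
23 September 2032 does not fall between 25 April and 19 September, so daylight saving is not in effect and Miral is at UTC−06:00.
10:45 local + 6h = 16:45 UTC.

16:45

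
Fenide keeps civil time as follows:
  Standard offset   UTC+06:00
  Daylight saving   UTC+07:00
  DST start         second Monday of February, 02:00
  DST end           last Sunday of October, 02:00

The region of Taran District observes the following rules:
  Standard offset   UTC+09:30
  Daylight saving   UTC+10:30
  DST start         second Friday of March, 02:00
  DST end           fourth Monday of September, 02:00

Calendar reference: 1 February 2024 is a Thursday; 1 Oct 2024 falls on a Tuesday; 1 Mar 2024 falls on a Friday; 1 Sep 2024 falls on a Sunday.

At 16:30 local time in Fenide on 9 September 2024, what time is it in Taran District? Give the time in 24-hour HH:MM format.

1 February 2024 is a Thursday, so the first Monday is February 5 and the second is February 12.
1 October 2024 is a Tuesday, so Sundays fall on 6, 13, 20, 27; the last is October 27.
Daylight saving runs 12 February – 27 October; 9 September 2024 is inside that window, so Fenide is at UTC+07:00.
16:30 Fenide − 7h = 09:30 UTC.
1 March 2024 is a Friday, so the first Friday is March 1 and the second is March 8.
1 September 2024 is a Sunday, so the first Monday is September 2 and the fourth is September 23.
At the standard offset (UTC+09:30), 09:30 UTC + 9h30m = 19:00 Taran District standard time.
Daylight saving runs 8 March – 23 September; the standard-time date in Taran District, 9 September 2024, is inside that window, so Taran District is at UTC+10:30.
09:30 UTC + 10h30m = 20:00 Taran District.

20:00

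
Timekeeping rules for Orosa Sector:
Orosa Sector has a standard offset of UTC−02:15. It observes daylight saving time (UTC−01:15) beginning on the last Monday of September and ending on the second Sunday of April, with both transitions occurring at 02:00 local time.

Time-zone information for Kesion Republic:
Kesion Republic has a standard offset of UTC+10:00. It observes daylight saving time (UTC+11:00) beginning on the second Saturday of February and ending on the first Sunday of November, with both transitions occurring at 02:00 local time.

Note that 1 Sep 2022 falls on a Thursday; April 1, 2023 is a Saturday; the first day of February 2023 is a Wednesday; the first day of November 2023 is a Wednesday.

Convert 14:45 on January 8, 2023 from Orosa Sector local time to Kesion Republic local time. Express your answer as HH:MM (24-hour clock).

02:00

1 September 2022 is a Thursday, so Mondays fall on 5, 12, 19, 26; the last is September 26.
1 April 2023 is a Saturday, so the first Sunday is April 2 and the second is April 9.
January 8, 2023 lies within the daylight-saving period (26 September 2022 – 9 April 2023), so Orosa Sector is on daylight time, UTC−01:15.
14:45 Orosa Sector + 1h15m = 16:00 UTC.
1 February 2023 is a Wednesday, so the first Saturday is February 4 and the second is February 11.
1 November 2023 is a Wednesday, so the first Sunday is November 5.
At the standard offset (UTC+10:00), 16:00 UTC + 10h = 02:00 Kesion Republic standard time (rolling into the next day, 9 January 2023).
Daylight saving runs 11 February – 5 November; the standard-time date in Kesion Republic, January 9, 2023, is outside that window, so Kesion Republic is on standard time at UTC+10:00.
16:00 UTC + 10h = 02:00 Kesion Republic (rolling into the next day, 9 January 2023).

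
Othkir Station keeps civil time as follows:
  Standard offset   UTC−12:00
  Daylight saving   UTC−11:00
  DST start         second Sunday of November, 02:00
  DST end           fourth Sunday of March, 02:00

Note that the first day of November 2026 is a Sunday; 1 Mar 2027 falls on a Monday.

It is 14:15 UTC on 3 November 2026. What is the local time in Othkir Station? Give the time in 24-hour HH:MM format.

02:15

1 November 2026 is a Sunday, so the first Sunday is November 1 and the second is November 8.
1 March 2027 is a Monday, so the first Sunday is March 7 and the fourth is March 28.
At the standard offset (UTC−12:00), 14:15 UTC − 12h = 02:15 Othkir Station standard time.
The standard-time date in Othkir Station, 3 November 2026, is outside the daylight-saving period (8 November 2026 – 28 March 2027), so Othkir Station is on standard time, UTC−12:00.
14:15 UTC − 12h = 02:15 local.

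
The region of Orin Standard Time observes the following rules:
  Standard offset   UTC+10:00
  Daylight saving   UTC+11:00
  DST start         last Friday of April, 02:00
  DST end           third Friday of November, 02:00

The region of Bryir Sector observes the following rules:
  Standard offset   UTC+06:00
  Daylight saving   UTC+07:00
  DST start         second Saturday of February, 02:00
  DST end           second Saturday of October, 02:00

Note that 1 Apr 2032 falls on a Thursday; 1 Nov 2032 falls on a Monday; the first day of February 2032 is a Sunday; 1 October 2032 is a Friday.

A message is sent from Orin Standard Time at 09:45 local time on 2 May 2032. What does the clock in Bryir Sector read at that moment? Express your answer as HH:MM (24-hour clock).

05:45

1 April 2032 is a Thursday, so Fridays fall on 2, 9, 16, 23, 30; the last is April 30.
1 November 2032 is a Monday, so the first Friday is November 5 and the third is November 19.
2 May 2032 lies within the daylight-saving period (30 April – 19 November), so Orin Standard Time is on daylight time, UTC+11:00.
09:45 Orin Standard Time − 11h = 22:45 UTC (rolling into the previous day, 1 May 2032).
1 February 2032 is a Sunday, so the first Saturday is February 7 and the second is February 14.
1 October 2032 is a Friday, so the first Saturday is October 2 and the second is October 9.
At the standard offset (UTC+06:00), 22:45 UTC + 6h = 04:45 Bryir Sector standard time (rolling into the next day, 2 May 2032).
The standard-time date in Bryir Sector, 2 May 2032, lies within the daylight-saving period (14 February – 9 October), so Bryir Sector is on daylight time, UTC+07:00.
22:45 UTC + 7h = 05:45 Bryir Sector (rolling into the next day, 2 May 2032).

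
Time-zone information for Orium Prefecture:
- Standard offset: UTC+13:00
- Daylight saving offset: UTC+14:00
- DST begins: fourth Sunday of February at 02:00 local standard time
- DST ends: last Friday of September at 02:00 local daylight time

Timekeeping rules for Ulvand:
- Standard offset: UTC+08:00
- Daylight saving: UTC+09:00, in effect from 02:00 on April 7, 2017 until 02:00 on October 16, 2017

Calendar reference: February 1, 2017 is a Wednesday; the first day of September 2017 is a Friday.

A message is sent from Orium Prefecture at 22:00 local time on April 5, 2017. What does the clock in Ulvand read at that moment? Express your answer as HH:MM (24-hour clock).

1 February 2017 is a Wednesday, so the first Sunday is February 5 and the fourth is February 26.
1 September 2017 is a Friday, so Fridays fall on 1, 8, 15, 22, 29; the last is September 29.
April 5, 2017 lies within the daylight-saving period (26 February – 29 September), so Orium Prefecture is on daylight time, UTC+14:00.
22:00 Orium Prefecture − 14h = 08:00 UTC.
At the standard offset (UTC+08:00), 08:00 UTC + 8h = 16:00 Ulvand standard time.
Daylight saving runs 7 April – 16 October; the standard-time date in Ulvand, April 5, 2017, is outside that window, so Ulvand is on standard time at UTC+08:00.
08:00 UTC + 8h = 16:00 Ulvand.

16:00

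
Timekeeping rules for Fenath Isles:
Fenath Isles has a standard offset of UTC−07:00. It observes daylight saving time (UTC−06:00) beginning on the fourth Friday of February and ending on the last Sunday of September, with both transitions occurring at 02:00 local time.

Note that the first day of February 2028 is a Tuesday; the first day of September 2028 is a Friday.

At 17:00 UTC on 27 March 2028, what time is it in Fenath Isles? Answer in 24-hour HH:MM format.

11:00

1 February 2028 is a Tuesday, so the first Friday is February 4 and the fourth is February 25.
1 September 2028 is a Friday, so Sundays fall on 3, 10, 17, 24; the last is September 24.
At the standard offset (UTC−07:00), 17:00 UTC − 7h = 10:00 Fenath Isles standard time.
Daylight saving runs 25 February – 24 September; the standard-time date in Fenath Isles, 27 March 2028, is inside that window, so Fenath Isles is at UTC−06:00.
17:00 UTC − 6h = 11:00 local.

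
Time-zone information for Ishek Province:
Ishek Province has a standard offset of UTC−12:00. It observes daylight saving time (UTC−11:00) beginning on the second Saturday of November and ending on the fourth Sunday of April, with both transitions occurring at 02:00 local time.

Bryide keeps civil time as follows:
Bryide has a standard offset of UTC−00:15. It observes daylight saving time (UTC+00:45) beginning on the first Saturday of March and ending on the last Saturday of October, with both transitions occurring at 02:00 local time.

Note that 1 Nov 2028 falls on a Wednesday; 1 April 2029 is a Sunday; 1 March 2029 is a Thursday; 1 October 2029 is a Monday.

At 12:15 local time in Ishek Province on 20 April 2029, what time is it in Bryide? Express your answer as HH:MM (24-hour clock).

00:00

1 November 2028 is a Wednesday, so the first Saturday is November 4 and the second is November 11.
1 April 2029 is a Sunday, so the first Sunday is April 1 and the fourth is April 22.
20 April 2029 lies within the daylight-saving period (11 November 2028 – 22 April 2029), so Ishek Province is on daylight time, UTC−11:00.
12:15 Ishek Province + 11h = 23:15 UTC.
1 March 2029 is a Thursday, so the first Saturday is March 3.
1 October 2029 is a Monday, so Saturdays fall on 6, 13, 20, 27; the last is October 27.
At the standard offset (UTC−00:15), 23:15 UTC − 0h15m = 23:00 Bryide standard time.
The standard-time date in Bryide, 20 April 2029, falls between 3 March and 27 October, so daylight saving is in effect and Bryide is at UTC+00:45.
23:15 UTC + 0h45m = 00:00 Bryide (rolling into the next day, 21 April 2029).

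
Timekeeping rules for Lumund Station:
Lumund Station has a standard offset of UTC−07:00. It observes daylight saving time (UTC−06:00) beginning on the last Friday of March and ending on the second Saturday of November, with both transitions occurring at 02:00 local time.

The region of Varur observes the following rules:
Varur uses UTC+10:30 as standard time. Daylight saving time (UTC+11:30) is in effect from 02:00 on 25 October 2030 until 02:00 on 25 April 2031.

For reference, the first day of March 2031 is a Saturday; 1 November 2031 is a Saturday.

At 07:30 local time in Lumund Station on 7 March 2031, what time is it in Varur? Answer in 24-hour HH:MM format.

1 March 2031 is a Saturday, so Fridays fall on 7, 14, 21, 28; the last is March 28.
1 November 2031 is a Saturday, so the first Saturday is November 1 and the second is November 8.
Daylight saving runs 28 March – 8 November; 7 March 2031 is outside that window, so Lumund Station is on standard time at UTC−07:00.
07:30 Lumund Station + 7h = 14:30 UTC.
At the standard offset (UTC+10:30), 14:30 UTC + 10h30m = 01:00 Varur standard time (rolling into the next day, 8 March 2031).
The standard-time date in Varur, 8 March 2031, lies within the daylight-saving period (25 October 2030 – 25 April 2031), so Varur is on daylight time, UTC+11:30.
14:30 UTC + 11h30m = 02:00 Varur (rolling into the next day, 8 March 2031).

02:00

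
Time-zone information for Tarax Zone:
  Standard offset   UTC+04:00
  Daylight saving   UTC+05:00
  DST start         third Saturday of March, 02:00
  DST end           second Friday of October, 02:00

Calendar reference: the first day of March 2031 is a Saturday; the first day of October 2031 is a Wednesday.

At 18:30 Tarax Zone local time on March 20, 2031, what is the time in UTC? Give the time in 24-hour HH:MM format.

1 March 2031 is a Saturday, so the first Saturday is March 1 and the third is March 15.
1 October 2031 is a Wednesday, so the first Friday is October 3 and the second is October 10.
Daylight saving runs 15 March – 10 October; March 20, 2031 is inside that window, so Tarax Zone is at UTC+05:00.
18:30 local − 5h = 13:30 UTC.

13:30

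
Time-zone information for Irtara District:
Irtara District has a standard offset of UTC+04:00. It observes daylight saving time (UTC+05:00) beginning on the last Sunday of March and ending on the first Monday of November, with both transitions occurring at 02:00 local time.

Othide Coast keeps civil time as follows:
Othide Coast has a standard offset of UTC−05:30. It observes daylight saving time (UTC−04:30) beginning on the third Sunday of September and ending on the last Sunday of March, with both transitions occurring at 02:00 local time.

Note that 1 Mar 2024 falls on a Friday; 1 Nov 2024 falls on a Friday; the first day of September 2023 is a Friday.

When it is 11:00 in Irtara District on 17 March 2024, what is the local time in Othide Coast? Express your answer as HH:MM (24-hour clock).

1 March 2024 is a Friday, so Sundays fall on 3, 10, 17, 24, 31; the last is March 31.
1 November 2024 is a Friday, so the first Monday is November 4.
Daylight saving runs 31 March – 4 November; 17 March 2024 is outside that window, so Irtara District is on standard time at UTC+04:00.
11:00 Irtara District − 4h = 07:00 UTC.
1 September 2023 is a Friday, so the first Sunday is September 3 and the third is September 17.
1 March 2024 is a Friday, so Sundays fall on 3, 10, 17, 24, 31; the last is March 31.
At the standard offset (UTC−05:30), 07:00 UTC − 5h30m = 01:30 Othide Coast standard time.
The standard-time date in Othide Coast, 17 March 2024, falls between 17 September 2023 and 31 March 2024, so daylight saving is in effect and Othide Coast is at UTC−04:30.
07:00 UTC − 4h30m = 02:30 Othide Coast.

02:30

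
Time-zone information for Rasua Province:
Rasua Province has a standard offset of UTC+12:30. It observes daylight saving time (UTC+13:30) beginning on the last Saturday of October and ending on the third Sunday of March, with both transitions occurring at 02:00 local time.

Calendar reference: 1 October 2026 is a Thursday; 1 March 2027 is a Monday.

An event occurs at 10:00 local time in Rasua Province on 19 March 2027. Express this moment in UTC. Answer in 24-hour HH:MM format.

20:30

1 October 2026 is a Thursday, so Saturdays fall on 3, 10, 17, 24, 31; the last is October 31.
1 March 2027 is a Monday, so the first Sunday is March 7 and the third is March 21.
19 March 2027 falls between 31 October 2026 and 21 March 2027, so daylight saving is in effect and Rasua Province is at UTC+13:30.
10:00 local − 13h30m = 20:30 UTC (rolling into the previous day, 18 March 2027).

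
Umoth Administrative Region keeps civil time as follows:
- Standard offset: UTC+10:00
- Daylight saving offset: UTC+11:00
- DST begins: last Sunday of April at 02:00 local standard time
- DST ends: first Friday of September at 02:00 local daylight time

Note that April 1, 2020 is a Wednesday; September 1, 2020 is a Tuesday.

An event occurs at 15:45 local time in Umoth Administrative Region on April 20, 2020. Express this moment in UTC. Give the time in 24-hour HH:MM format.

1 April 2020 is a Wednesday, so Sundays fall on 5, 12, 19, 26; the last is April 26.
1 September 2020 is a Tuesday, so the first Friday is September 4.
Daylight saving runs 26 April – 4 September; April 20, 2020 is outside that window, so Umoth Administrative Region is on standard time at UTC+10:00.
15:45 local − 10h = 05:45 UTC.

05:45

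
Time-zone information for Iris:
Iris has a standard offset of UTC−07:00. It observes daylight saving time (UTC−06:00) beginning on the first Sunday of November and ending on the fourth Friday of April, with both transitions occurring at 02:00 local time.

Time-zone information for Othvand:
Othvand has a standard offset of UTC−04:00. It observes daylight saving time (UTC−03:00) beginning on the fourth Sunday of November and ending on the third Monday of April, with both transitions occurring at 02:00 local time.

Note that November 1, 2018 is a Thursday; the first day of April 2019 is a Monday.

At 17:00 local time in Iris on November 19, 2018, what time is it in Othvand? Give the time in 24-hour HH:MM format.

19:00

1 November 2018 is a Thursday, so the first Sunday is November 4.
1 April 2019 is a Monday, so the first Friday is April 5 and the fourth is April 26.
November 19, 2018 falls between 4 November 2018 and 26 April 2019, so daylight saving is in effect and Iris is at UTC−06:00.
17:00 Iris + 6h = 23:00 UTC.
1 November 2018 is a Thursday, so the first Sunday is November 4 and the fourth is November 25.
1 April 2019 is a Monday, so the first Monday is April 1 and the third is April 15.
At the standard offset (UTC−04:00), 23:00 UTC − 4h = 19:00 Othvand standard time.
Daylight saving runs 25 November 2018 – 15 April 2019; the standard-time date in Othvand, November 19, 2018, is outside that window, so Othvand is on standard time at UTC−04:00.
23:00 UTC − 4h = 19:00 Othvand.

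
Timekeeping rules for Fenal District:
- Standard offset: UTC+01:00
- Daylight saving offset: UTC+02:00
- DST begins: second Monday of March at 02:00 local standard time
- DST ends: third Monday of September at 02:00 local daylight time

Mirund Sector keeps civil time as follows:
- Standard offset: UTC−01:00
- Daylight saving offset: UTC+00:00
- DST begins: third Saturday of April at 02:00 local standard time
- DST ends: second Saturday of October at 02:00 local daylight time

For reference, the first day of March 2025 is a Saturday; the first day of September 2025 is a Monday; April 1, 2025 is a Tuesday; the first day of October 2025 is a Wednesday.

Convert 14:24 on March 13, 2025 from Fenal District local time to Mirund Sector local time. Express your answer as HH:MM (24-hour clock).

1 March 2025 is a Saturday, so the first Monday is March 3 and the second is March 10.
1 September 2025 is a Monday, so the first Monday is September 1 and the third is September 15.
March 13, 2025 lies within the daylight-saving period (10 March – 15 September), so Fenal District is on daylight time, UTC+02:00.
14:24 Fenal District − 2h = 12:24 UTC.
1 April 2025 is a Tuesday, so the first Saturday is April 5 and the third is April 19.
1 October 2025 is a Wednesday, so the first Saturday is October 4 and the second is October 11.
At the standard offset (UTC−01:00), 12:24 UTC − 1h = 11:24 Mirund Sector standard time.
The standard-time date in Mirund Sector, March 13, 2025, is outside the daylight-saving period (19 April – 11 October), so Mirund Sector is on standard time, UTC−01:00.
12:24 UTC − 1h = 11:24 Mirund Sector.

11:24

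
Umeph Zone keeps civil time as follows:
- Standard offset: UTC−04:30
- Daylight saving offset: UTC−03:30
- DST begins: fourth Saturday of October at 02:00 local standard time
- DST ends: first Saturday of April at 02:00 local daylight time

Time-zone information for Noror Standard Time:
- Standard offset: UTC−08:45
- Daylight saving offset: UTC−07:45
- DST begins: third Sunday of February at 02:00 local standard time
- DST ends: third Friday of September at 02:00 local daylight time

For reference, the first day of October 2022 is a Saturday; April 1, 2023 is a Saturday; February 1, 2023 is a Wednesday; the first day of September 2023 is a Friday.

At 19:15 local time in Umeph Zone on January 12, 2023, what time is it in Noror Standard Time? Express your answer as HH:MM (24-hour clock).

1 October 2022 is a Saturday, so the first Saturday is October 1 and the fourth is October 22.
1 April 2023 is a Saturday, so the first Saturday is April 1.
Daylight saving runs 22 October 2022 – 1 April 2023; January 12, 2023 is inside that window, so Umeph Zone is at UTC−03:30.
19:15 Umeph Zone + 3h30m = 22:45 UTC.
1 February 2023 is a Wednesday, so the first Sunday is February 5 and the third is February 19.
1 September 2023 is a Friday, so the first Friday is September 1 and the third is September 15.
At the standard offset (UTC−08:45), 22:45 UTC − 8h45m = 14:00 Noror Standard Time standard time.
The standard-time date in Noror Standard Time, January 12, 2023, does not fall between 19 February and 15 September, so daylight saving is not in effect and Noror Standard Time is at UTC−08:45.
22:45 UTC − 8h45m = 14:00 Noror Standard Time.

14:00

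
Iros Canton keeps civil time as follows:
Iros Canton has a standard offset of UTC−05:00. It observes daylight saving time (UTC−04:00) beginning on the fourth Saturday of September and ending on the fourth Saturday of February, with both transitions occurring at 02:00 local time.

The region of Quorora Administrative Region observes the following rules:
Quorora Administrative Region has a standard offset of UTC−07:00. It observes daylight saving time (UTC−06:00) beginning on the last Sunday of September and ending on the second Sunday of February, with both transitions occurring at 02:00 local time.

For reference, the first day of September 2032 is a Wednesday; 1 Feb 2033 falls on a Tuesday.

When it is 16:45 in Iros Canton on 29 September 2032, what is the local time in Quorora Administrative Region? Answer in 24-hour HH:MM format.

1 September 2032 is a Wednesday, so the first Saturday is September 4 and the fourth is September 25.
1 February 2033 is a Tuesday, so the first Saturday is February 5 and the fourth is February 26.
Daylight saving runs 25 September 2032 – 26 February 2033; 29 September 2032 is inside that window, so Iros Canton is at UTC−04:00.
16:45 Iros Canton + 4h = 20:45 UTC.
1 September 2032 is a Wednesday, so Sundays fall on 5, 12, 19, 26; the last is September 26.
1 February 2033 is a Tuesday, so the first Sunday is February 6 and the second is February 13.
At the standard offset (UTC−07:00), 20:45 UTC − 7h = 13:45 Quorora Administrative Region standard time.
The standard-time date in Quorora Administrative Region, 29 September 2032, lies within the daylight-saving period (26 September 2032 – 13 February 2033), so Quorora Administrative Region is on daylight time, UTC−06:00.
20:45 UTC − 6h = 14:45 Quorora Administrative Region.

14:45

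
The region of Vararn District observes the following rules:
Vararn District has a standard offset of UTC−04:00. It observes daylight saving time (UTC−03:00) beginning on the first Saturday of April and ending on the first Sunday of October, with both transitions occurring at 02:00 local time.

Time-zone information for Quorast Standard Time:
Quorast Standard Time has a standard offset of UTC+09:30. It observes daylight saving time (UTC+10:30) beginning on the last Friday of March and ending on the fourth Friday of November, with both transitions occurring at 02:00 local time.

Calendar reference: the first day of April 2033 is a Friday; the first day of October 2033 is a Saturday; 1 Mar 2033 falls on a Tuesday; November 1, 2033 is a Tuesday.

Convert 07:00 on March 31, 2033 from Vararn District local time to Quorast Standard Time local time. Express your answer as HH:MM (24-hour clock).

1 April 2033 is a Friday, so the first Saturday is April 2.
1 October 2033 is a Saturday, so the first Sunday is October 2.
Daylight saving runs 2 April – 2 October; March 31, 2033 is outside that window, so Vararn District is on standard time at UTC−04:00.
07:00 Vararn District + 4h = 11:00 UTC.
1 March 2033 is a Tuesday, so Fridays fall on 4, 11, 18, 25; the last is March 25.
1 November 2033 is a Tuesday, so the first Friday is November 4 and the fourth is November 25.
At the standard offset (UTC+09:30), 11:00 UTC + 9h30m = 20:30 Quorast Standard Time standard time.
The standard-time date in Quorast Standard Time, March 31, 2033, falls between 25 March and 25 November, so daylight saving is in effect and Quorast Standard Time is at UTC+10:30.
11:00 UTC + 10h30m = 21:30 Quorast Standard Time.

21:30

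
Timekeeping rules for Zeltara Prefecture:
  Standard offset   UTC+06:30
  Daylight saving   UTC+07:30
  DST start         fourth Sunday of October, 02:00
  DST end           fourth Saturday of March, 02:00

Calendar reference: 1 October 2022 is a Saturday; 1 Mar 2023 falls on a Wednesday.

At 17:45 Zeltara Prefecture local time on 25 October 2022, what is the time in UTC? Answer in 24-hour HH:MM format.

10:15

1 October 2022 is a Saturday, so the first Sunday is October 2 and the fourth is October 23.
1 March 2023 is a Wednesday, so the first Saturday is March 4 and the fourth is March 25.
Daylight saving runs 23 October 2022 – 25 March 2023; 25 October 2022 is inside that window, so Zeltara Prefecture is at UTC+07:30.
17:45 local − 7h30m = 10:15 UTC.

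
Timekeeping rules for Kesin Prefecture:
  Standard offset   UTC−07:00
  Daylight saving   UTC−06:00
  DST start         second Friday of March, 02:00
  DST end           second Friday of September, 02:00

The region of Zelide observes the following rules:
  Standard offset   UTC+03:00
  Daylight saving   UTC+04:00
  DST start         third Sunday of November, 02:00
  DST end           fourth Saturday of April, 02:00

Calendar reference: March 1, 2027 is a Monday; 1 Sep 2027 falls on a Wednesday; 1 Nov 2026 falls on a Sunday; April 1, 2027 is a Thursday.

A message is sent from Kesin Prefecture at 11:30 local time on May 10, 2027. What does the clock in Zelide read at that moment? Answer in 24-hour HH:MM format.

20:30

1 March 2027 is a Monday, so the first Friday is March 5 and the second is March 12.
1 September 2027 is a Wednesday, so the first Friday is September 3 and the second is September 10.
May 10, 2027 falls between 12 March and 10 September, so daylight saving is in effect and Kesin Prefecture is at UTC−06:00.
11:30 Kesin Prefecture + 6h = 17:30 UTC.
1 November 2026 is a Sunday, so the first Sunday is November 1 and the third is November 15.
1 April 2027 is a Thursday, so the first Saturday is April 3 and the fourth is April 24.
At the standard offset (UTC+03:00), 17:30 UTC + 3h = 20:30 Zelide standard time.
The standard-time date in Zelide, May 10, 2027, does not fall between 15 November 2026 and 24 April 2027, so daylight saving is not in effect and Zelide is at UTC+03:00.
17:30 UTC + 3h = 20:30 Zelide.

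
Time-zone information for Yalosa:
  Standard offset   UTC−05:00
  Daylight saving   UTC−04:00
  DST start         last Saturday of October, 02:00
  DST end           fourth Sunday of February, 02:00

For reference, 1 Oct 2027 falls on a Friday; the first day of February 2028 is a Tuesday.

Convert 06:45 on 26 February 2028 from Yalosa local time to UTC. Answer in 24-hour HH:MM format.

10:45

1 October 2027 is a Friday, so Saturdays fall on 2, 9, 16, 23, 30; the last is October 30.
1 February 2028 is a Tuesday, so the first Sunday is February 6 and the fourth is February 27.
Daylight saving runs 30 October 2027 – 27 February 2028; 26 February 2028 is inside that window, so Yalosa is at UTC−04:00.
06:45 local + 4h = 10:45 UTC.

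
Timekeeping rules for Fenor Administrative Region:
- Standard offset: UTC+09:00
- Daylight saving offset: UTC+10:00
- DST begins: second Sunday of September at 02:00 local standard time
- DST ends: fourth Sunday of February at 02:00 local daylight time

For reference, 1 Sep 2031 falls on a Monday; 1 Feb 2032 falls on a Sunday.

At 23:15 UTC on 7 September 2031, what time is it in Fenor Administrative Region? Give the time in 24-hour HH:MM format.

08:15

1 September 2031 is a Monday, so the first Sunday is September 7 and the second is September 14.
1 February 2032 is a Sunday, so the first Sunday is February 1 and the fourth is February 22.
At the standard offset (UTC+09:00), 23:15 UTC + 9h = 08:15 Fenor Administrative Region standard time (rolling into the next day, 8 September 2031).
The standard-time date in Fenor Administrative Region, 8 September 2031, does not fall between 14 September 2031 and 22 February 2032, so daylight saving is not in effect and Fenor Administrative Region is at UTC+09:00.
23:15 UTC + 9h = 08:15 local (rolling into the next day, 8 September 2031).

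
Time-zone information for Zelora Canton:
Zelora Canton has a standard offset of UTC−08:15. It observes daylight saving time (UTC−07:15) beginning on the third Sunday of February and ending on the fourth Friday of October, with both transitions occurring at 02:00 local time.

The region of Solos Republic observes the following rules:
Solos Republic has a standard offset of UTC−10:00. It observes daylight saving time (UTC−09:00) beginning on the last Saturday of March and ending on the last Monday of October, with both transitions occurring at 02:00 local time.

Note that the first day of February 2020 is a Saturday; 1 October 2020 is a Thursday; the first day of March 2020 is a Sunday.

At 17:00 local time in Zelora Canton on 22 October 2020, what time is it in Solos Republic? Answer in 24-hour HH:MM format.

1 February 2020 is a Saturday, so the first Sunday is February 2 and the third is February 16.
1 October 2020 is a Thursday, so the first Friday is October 2 and the fourth is October 23.
Daylight saving runs 16 February – 23 October; 22 October 2020 is inside that window, so Zelora Canton is at UTC−07:15.
17:00 Zelora Canton + 7h15m = 00:15 UTC (rolling into the next day, 23 October 2020).
1 March 2020 is a Sunday, so Saturdays fall on 7, 14, 21, 28; the last is March 28.
1 October 2020 is a Thursday, so Mondays fall on 5, 12, 19, 26; the last is October 26.
At the standard offset (UTC−10:00), 00:15 UTC − 10h = 14:15 Solos Republic standard time (rolling into the previous day, 22 October 2020).
The standard-time date in Solos Republic, 22 October 2020, falls between 28 March and 26 October, so daylight saving is in effect and Solos Republic is at UTC−09:00.
00:15 UTC − 9h = 15:15 Solos Republic (rolling into the previous day, 22 October 2020).

15:15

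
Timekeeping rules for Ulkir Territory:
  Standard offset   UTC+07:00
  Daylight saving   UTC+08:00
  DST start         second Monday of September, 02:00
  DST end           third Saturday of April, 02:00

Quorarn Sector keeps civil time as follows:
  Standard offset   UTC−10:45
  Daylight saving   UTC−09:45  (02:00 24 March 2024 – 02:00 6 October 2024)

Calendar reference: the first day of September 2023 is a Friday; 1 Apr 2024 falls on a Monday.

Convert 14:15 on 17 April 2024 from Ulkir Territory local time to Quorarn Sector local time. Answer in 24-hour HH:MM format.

1 September 2023 is a Friday, so the first Monday is September 4 and the second is September 11.
1 April 2024 is a Monday, so the first Saturday is April 6 and the third is April 20.
Daylight saving runs 11 September 2023 – 20 April 2024; 17 April 2024 is inside that window, so Ulkir Territory is at UTC+08:00.
14:15 Ulkir Territory − 8h = 06:15 UTC.
At the standard offset (UTC−10:45), 06:15 UTC − 10h45m = 19:30 Quorarn Sector standard time (rolling into the previous day, 16 April 2024).
The standard-time date in Quorarn Sector, 16 April 2024, lies within the daylight-saving period (24 March – 6 October), so Quorarn Sector is on daylight time, UTC−09:45.
06:15 UTC − 9h45m = 20:30 Quorarn Sector (rolling into the previous day, 16 April 2024).

20:30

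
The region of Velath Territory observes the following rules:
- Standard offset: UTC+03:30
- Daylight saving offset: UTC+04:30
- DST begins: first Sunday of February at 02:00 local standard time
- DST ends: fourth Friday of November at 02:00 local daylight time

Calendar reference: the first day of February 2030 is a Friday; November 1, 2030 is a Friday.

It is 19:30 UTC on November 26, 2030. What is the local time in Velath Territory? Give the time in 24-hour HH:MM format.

1 February 2030 is a Friday, so the first Sunday is February 3.
1 November 2030 is a Friday, so the first Friday is November 1 and the fourth is November 22.
At the standard offset (UTC+03:30), 19:30 UTC + 3h30m = 23:00 Velath Territory standard time.
The standard-time date in Velath Territory, November 26, 2030, is outside the daylight-saving period (3 February – 22 November), so Velath Territory is on standard time, UTC+03:30.
19:30 UTC + 3h30m = 23:00 local.

23:00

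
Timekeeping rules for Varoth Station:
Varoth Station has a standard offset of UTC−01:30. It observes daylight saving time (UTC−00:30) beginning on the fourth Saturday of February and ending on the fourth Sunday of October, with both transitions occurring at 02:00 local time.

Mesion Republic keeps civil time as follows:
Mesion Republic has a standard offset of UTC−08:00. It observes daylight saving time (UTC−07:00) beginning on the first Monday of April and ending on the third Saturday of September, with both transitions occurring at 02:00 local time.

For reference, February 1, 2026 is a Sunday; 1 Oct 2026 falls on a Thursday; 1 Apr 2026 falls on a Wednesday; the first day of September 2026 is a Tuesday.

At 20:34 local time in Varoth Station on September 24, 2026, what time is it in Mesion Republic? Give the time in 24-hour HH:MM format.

1 February 2026 is a Sunday, so the first Saturday is February 7 and the fourth is February 28.
1 October 2026 is a Thursday, so the first Sunday is October 4 and the fourth is October 25.
September 24, 2026 lies within the daylight-saving period (28 February – 25 October), so Varoth Station is on daylight time, UTC−00:30.
20:34 Varoth Station + 0h30m = 21:04 UTC.
1 April 2026 is a Wednesday, so the first Monday is April 6.
1 September 2026 is a Tuesday, so the first Saturday is September 5 and the third is September 19.
At the standard offset (UTC−08:00), 21:04 UTC − 8h = 13:04 Mesion Republic standard time.
The standard-time date in Mesion Republic, September 24, 2026, does not fall between 6 April and 19 September, so daylight saving is not in effect and Mesion Republic is at UTC−08:00.
21:04 UTC − 8h = 13:04 Mesion Republic.

13:04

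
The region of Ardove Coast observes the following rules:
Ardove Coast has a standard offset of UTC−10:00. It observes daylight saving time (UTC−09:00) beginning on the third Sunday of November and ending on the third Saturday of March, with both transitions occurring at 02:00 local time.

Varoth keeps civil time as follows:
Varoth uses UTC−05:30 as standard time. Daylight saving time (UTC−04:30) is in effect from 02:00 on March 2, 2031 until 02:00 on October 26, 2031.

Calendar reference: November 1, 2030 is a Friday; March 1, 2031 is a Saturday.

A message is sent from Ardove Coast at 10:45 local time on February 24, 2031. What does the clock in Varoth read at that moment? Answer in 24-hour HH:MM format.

1 November 2030 is a Friday, so the first Sunday is November 3 and the third is November 17.
1 March 2031 is a Saturday, so the first Saturday is March 1 and the third is March 15.
February 24, 2031 falls between 17 November 2030 and 15 March 2031, so daylight saving is in effect and Ardove Coast is at UTC−09:00.
10:45 Ardove Coast + 9h = 19:45 UTC.
At the standard offset (UTC−05:30), 19:45 UTC − 5h30m = 14:15 Varoth standard time.
The standard-time date in Varoth, February 24, 2031, does not fall between 2 March and 26 October, so daylight saving is not in effect and Varoth is at UTC−05:30.
19:45 UTC − 5h30m = 14:15 Varoth.

14:15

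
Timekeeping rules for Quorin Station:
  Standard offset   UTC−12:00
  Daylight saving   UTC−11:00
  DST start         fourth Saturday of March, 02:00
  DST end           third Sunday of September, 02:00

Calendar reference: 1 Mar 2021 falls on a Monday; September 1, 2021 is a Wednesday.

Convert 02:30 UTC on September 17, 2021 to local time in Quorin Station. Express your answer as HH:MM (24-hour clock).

15:30

1 March 2021 is a Monday, so the first Saturday is March 6 and the fourth is March 27.
1 September 2021 is a Wednesday, so the first Sunday is September 5 and the third is September 19.
At the standard offset (UTC−12:00), 02:30 UTC − 12h = 14:30 Quorin Station standard time (rolling into the previous day, 16 September 2021).
The standard-time date in Quorin Station, September 16, 2021, lies within the daylight-saving period (27 March – 19 September), so Quorin Station is on daylight time, UTC−11:00.
02:30 UTC − 11h = 15:30 local (rolling into the previous day, 16 September 2021).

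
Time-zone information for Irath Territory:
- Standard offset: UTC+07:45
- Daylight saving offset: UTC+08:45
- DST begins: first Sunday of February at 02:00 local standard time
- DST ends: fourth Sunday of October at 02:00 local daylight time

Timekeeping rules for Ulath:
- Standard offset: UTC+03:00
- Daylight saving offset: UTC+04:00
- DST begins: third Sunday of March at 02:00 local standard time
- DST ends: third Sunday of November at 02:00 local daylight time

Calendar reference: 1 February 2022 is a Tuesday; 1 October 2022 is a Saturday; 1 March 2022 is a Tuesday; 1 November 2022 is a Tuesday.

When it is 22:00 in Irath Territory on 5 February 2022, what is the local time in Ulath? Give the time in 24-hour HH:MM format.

17:15

1 February 2022 is a Tuesday, so the first Sunday is February 6.
1 October 2022 is a Saturday, so the first Sunday is October 2 and the fourth is October 23.
Daylight saving runs 6 February – 23 October; 5 February 2022 is outside that window, so Irath Territory is on standard time at UTC+07:45.
22:00 Irath Territory − 7h45m = 14:15 UTC.
1 March 2022 is a Tuesday, so the first Sunday is March 6 and the third is March 20.
1 November 2022 is a Tuesday, so the first Sunday is November 6 and the third is November 20.
At the standard offset (UTC+03:00), 14:15 UTC + 3h = 17:15 Ulath standard time.
The standard-time date in Ulath, 5 February 2022, does not fall between 20 March and 20 November, so daylight saving is not in effect and Ulath is at UTC+03:00.
14:15 UTC + 3h = 17:15 Ulath.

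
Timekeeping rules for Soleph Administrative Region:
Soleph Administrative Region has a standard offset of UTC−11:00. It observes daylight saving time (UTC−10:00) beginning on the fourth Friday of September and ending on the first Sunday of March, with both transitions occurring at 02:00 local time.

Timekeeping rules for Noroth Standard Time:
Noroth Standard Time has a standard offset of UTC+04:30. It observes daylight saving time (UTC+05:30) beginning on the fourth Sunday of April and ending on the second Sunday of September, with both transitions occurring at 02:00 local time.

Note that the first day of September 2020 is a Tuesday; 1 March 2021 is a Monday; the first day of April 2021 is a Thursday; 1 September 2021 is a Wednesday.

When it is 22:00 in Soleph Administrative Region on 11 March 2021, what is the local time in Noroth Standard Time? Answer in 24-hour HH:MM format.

13:30

1 September 2020 is a Tuesday, so the first Friday is September 4 and the fourth is September 25.
1 March 2021 is a Monday, so the first Sunday is March 7.
11 March 2021 does not fall between 25 September 2020 and 7 March 2021, so daylight saving is not in effect and Soleph Administrative Region is at UTC−11:00.
22:00 Soleph Administrative Region + 11h = 09:00 UTC (rolling into the next day, 12 March 2021).
1 April 2021 is a Thursday, so the first Sunday is April 4 and the fourth is April 25.
1 September 2021 is a Wednesday, so the first Sunday is September 5 and the second is September 12.
At the standard offset (UTC+04:30), 09:00 UTC + 4h30m = 13:30 Noroth Standard Time standard time.
The standard-time date in Noroth Standard Time, 12 March 2021, does not fall between 25 April and 12 September, so daylight saving is not in effect and Noroth Standard Time is at UTC+04:30.
09:00 UTC + 4h30m = 13:30 Noroth Standard Time.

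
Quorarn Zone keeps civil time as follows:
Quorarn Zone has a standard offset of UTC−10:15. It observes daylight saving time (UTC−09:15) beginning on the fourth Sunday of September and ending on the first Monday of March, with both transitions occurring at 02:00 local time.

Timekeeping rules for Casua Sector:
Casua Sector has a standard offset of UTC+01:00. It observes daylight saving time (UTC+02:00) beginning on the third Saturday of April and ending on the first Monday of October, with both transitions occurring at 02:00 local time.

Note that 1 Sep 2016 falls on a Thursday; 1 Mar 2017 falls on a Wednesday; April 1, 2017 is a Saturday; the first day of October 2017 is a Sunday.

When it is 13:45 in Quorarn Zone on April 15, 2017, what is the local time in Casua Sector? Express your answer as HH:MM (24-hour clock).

1 September 2016 is a Thursday, so the first Sunday is September 4 and the fourth is September 25.
1 March 2017 is a Wednesday, so the first Monday is March 6.
Daylight saving runs 25 September 2016 – 6 March 2017; April 15, 2017 is outside that window, so Quorarn Zone is on standard time at UTC−10:15.
13:45 Quorarn Zone + 10h15m = 00:00 UTC (rolling into the next day, 16 April 2017).
1 April 2017 is a Saturday, so the first Saturday is April 1 and the third is April 15.
1 October 2017 is a Sunday, so the first Monday is October 2.
At the standard offset (UTC+01:00), 00:00 UTC + 1h = 01:00 Casua Sector standard time.
The standard-time date in Casua Sector, April 16, 2017, lies within the daylight-saving period (15 April – 2 October), so Casua Sector is on daylight time, UTC+02:00.
00:00 UTC + 2h = 02:00 Casua Sector.

02:00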